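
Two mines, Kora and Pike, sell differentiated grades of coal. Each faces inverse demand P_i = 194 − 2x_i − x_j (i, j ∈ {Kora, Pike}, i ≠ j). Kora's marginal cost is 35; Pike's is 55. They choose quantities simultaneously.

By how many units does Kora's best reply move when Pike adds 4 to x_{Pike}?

-1

Mine Kora's profit: π = x_{Kora}(194 − 2x_{Kora} − x_{Pike}) − 35x_{Kora}.
∂π/∂x_{Kora} = 159 − 4x_{Kora} − x_{Pike} = 0 ⇒ x_{Kora} = 39.75 − 0.25x_{Pike}.
The reaction-function slope is −0.25, so a 4-unit rise in x_{Pike} moves x_{Kora} by −0.25 × 4 = −1. Kora's best response falls — the actions are strategic substitutes.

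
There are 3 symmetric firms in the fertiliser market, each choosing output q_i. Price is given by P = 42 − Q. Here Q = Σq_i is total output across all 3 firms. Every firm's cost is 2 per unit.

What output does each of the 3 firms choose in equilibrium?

10

A representative firm's profit is π_i = q_i(42 − Q) − 2q_i, with Q = q_i + Σ_{j≠i} q_j.
First-order condition: 40 − 2q_i − Σ_{j≠i} q_j = 0.
With identical firms, set every q_j = q: then 40 − 2q − 2q = 0, i.e. q = 40/4 = 10.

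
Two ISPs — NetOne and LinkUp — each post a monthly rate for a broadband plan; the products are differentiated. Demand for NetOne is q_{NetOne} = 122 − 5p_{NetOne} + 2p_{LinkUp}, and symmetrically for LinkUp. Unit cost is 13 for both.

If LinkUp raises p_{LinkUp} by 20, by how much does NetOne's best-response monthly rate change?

4

NetOne's profit: π = (p_{NetOne} − 13)(122 − 5p_{NetOne} + 2p_{LinkUp}).
∂π/∂p_{NetOne} = 187 − 10p_{NetOne} + 2p_{LinkUp} = 0 ⇒ p_{NetOne} = 18.7 + 0.2p_{LinkUp}.
The reaction-function slope is 0.2, so a 20-unit rise in p_{LinkUp} moves p_{NetOne} by 0.2 × 20 = 4. NetOne's best response rises — the actions are strategic complements.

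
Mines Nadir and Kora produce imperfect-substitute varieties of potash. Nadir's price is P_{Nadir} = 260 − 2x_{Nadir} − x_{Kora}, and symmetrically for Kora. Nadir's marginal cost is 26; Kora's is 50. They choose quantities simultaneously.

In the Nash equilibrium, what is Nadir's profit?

4685.12

Mine Nadir's profit: π = x_{Nadir}(260 − 2x_{Nadir} − x_{Kora}) − 26x_{Nadir}.
∂π/∂x_{Nadir} = 234 − 4x_{Nadir} − x_{Kora} = 0 ⇒ x_{Nadir} = 58.5 − 0.25x_{Kora}.
Similarly x_{Kora} = 52.5 − 0.25x_{Nadir}.
Solving the two reaction functions simultaneously: (1 − (−0.25)(−0.25))x_{Nadir} = 58.5 − 0.25·52.5, so 0.9375x_{Nadir} = 45.375 and x_{Nadir} = 48.4.
Then x_{Kora} = 52.5 − 0.25·48.4 = 40.4.
P_{Nadir} = 260 − 2·48.4 − 40.4 = 122.8.
Profit = (122.8 − 26)·48.4 = 4685.12.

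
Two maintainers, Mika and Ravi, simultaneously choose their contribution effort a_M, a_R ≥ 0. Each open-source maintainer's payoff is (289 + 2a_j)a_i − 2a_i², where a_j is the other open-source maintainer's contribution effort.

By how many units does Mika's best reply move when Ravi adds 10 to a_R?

Mika's payoff is (289 + 2a_R)a_M − 2a_M².
∂π/∂a_M = 289 + 2a_R − 4a_M = 0, so a_M = 72.25 + 0.5a_R.
The reaction-function slope is 0.5, so a 10-unit rise in a_R moves a_M by 0.5 × 10 = 5. Mika's best response rises — the actions are strategic complements.

5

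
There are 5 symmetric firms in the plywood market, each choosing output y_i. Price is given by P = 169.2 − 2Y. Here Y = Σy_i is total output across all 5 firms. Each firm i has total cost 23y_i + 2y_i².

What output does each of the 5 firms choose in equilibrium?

9.1375

A representative firm's profit is π_i = y_i(169.2 − 2Y) − 23y_i − 2y_i², with Y = y_i + Σ_{j≠i} y_j.
First-order condition: 146.2 − 8y_i − 2Σ_{j≠i} y_j = 0.
In a symmetric equilibrium every firm chooses the same y, so Σ_{j≠i} y_j = 4y. The condition becomes 146.2 − 16y = 0, giving y = 146.2/16 = 9.1375.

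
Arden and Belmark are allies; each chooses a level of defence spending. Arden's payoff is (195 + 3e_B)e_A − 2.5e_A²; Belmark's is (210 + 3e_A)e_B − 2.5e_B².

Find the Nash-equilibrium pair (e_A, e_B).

100.3125, 102.1875

Expanding Arden's payoff: 195e_A + 3e_Be_A − 2.5e_A².
∂π/∂e_A = 195 + 3e_B − 5e_A = 0, so e_A = 39 + 0.6e_B.
Likewise for Belmark: e_B = 42 + 0.6e_A.
Plugging e_B into Arden's best response: e_A = 39 + 0.6(42 + 0.6e_A) ⇒ 0.64e_A = 64.2, so e_A = 100.3125.
Then e_B = 42 + 0.6·100.3125 = 102.1875.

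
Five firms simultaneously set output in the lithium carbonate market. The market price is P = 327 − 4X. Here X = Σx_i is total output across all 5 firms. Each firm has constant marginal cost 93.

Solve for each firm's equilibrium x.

9.75

A representative firm's profit is π_i = x_i(327 − 4X) − 93x_i, with X = x_i + Σ_{j≠i} x_j.
First-order condition: 234 − 8x_i − 4Σ_{j≠i} x_j = 0.
In a symmetric equilibrium every firm chooses the same x, so Σ_{j≠i} x_j = 4x. The condition becomes 234 − 24x = 0, giving x = 234/24 = 9.75.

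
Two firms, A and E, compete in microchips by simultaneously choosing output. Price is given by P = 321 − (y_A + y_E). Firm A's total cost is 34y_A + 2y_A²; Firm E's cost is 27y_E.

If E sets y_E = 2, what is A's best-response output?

Firm A's profit: π = y_A(321 − (y_A + y_E)) − 34y_A − 2y_A².
∂π/∂y_A = 287 − 6y_A − y_E = 0, so y_A = 287/6 − (1/6)y_E.
At y_E = 2: y_A = 287/6 − (1/6)·2 = 47.5.

47.5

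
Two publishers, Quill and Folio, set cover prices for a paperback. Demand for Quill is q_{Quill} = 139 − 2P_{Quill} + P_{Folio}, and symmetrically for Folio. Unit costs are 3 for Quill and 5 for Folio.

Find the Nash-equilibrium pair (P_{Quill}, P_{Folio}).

48.6, 49.4

Quill's profit: π = (P_{Quill} − 3)(139 − 2P_{Quill} + P_{Folio}).
∂π/∂P_{Quill} = 145 − 4P_{Quill} + P_{Folio} = 0 ⇒ P_{Quill} = 36.25 + 0.25P_{Folio}.
Similarly P_{Folio} = 37.25 + 0.25P_{Quill}.
Solving the two reaction functions simultaneously: (1 − (0.25)(0.25))P_{Quill} = 36.25 + 0.25·37.25, so 0.9375P_{Quill} = 45.5625 and P_{Quill} = 48.6.
Then P_{Folio} = 37.25 + 0.25·48.6 = 49.4.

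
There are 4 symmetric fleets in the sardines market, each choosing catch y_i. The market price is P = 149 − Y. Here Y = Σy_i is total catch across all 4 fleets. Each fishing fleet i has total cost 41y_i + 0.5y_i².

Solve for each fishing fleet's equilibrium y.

18

A representative fishing fleet's profit is π_i = y_i(149 − Y) − 41y_i − 0.5y_i², with Y = y_i + Σ_{j≠i} y_j.
First-order condition: 108 − 3y_i − Σ_{j≠i} y_j = 0.
With identical fishing fleets, set every y_j = y: then 108 − 3y − 3y = 0, i.e. y = 108/6 = 18.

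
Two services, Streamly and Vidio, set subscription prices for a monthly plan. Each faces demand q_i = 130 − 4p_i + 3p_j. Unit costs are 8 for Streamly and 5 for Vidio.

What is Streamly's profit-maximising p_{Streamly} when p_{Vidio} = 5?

Streamly's profit: π = (p_{Streamly} − 8)(130 − 4p_{Streamly} + 3p_{Vidio}).
∂π/∂p_{Streamly} = 162 − 8p_{Streamly} + 3p_{Vidio} = 0 ⇒ p_{Streamly} = 20.25 + 0.375p_{Vidio}.
At p_{Vidio} = 5: p_{Streamly} = 20.25 + 0.375·5 = 22.125.

22.125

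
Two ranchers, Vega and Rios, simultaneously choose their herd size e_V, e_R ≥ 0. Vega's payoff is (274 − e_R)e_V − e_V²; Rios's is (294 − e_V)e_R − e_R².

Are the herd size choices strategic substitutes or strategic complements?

strategic substitutes

Expanding Vega's payoff: 274e_V − e_Re_V − e_V².
∂π/∂e_V = 274 − e_R − 2e_V = 0, so e_V = 137 − 0.5e_R.
The best-response slope de_V/de_R = −0.5 < 0: the reaction function is downward-sloping, so the choices are strategic substitutes.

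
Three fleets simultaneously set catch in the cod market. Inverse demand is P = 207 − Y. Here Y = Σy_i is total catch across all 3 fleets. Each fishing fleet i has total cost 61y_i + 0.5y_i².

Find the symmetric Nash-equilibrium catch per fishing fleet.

29.2

A representative fishing fleet's profit is π_i = y_i(207 − Y) − 61y_i − 0.5y_i², with Y = y_i + Σ_{j≠i} y_j.
First-order condition: 146 − 3y_i − Σ_{j≠i} y_j = 0.
With identical fishing fleets, set every y_j = y: then 146 − 3y − 2y = 0, i.e. y = 146/5 = 29.2.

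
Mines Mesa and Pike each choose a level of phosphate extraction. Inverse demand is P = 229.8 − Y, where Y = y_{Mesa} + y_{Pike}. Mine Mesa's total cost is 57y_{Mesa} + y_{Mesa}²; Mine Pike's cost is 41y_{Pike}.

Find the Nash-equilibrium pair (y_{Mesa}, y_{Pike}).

Mine Mesa's profit: π = y_{Mesa}(229.8 − (y_{Mesa} + y_{Pike})) − 57y_{Mesa} − y_{Mesa}².
∂π/∂y_{Mesa} = 172.8 − 4y_{Mesa} − y_{Pike} = 0, so y_{Mesa} = 43.2 − 0.25y_{Pike}.
For Pike: ∂π/∂y_{Pike} = 188.8 − 2y_{Pike} − y_{Mesa} = 0 ⇒ y_{Pike} = 94.4 − 0.5y_{Mesa}.
Plugging y_{Pike} into Mesa's best response: y_{Mesa} = 43.2 − 0.25(94.4 − 0.5y_{Mesa}) ⇒ 0.875y_{Mesa} = 19.6, so y_{Mesa} = 22.4.
Then y_{Pike} = 94.4 − 0.5·22.4 = 83.2.

22.4, 83.2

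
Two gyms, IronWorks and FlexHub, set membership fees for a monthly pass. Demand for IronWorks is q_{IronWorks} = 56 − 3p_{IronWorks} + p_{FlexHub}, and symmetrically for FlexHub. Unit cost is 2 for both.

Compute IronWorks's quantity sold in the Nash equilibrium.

31.2

IronWorks's profit: π = (p_{IronWorks} − 2)(56 − 3p_{IronWorks} + p_{FlexHub}).
∂π/∂p_{IronWorks} = 62 − 6p_{IronWorks} + p_{FlexHub} = 0 ⇒ p_{IronWorks} = 31/3 + (1/6)p_{FlexHub}.
The game is symmetric, so in equilibrium p_{FlexHub} = p_{IronWorks}: the reaction function gives (5/6)p_{IronWorks} = 31/3, hence p_{IronWorks} = 12.4.
q_{IronWorks} = 56 − 3·12.4 + 12.4 = 31.2.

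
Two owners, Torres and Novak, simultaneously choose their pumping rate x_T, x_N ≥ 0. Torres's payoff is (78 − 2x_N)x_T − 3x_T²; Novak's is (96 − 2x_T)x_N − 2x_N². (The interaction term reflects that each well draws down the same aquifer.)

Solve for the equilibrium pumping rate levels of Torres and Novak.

6, 21

Expanding Torres's payoff: 78x_T − 2x_Nx_T − 3x_T².
∂π/∂x_T = 78 − 2x_N − 6x_T = 0, so x_T = 13 − (1/3)x_N.
Likewise for Novak: x_N = 24 − 0.5x_T.
Solving the two reaction functions simultaneously: (1 − (−1/3)(−0.5))x_T = 13 − (1/3)·24, so (5/6)x_T = 5 and x_T = 6.
Then x_N = 24 − 0.5·6 = 21.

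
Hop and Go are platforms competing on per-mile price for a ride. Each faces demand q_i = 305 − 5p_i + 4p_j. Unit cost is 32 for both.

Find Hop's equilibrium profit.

Hop's profit: π = (p_{Hop} − 32)(305 − 5p_{Hop} + 4p_{Go}).
∂π/∂p_{Hop} = 465 − 10p_{Hop} + 4p_{Go} = 0 ⇒ p_{Hop} = 46.5 + 0.4p_{Go}.
The game is symmetric, so in equilibrium p_{Go} = p_{Hop}: the reaction function gives 0.6p_{Hop} = 46.5, hence p_{Hop} = 77.5.
q_{Hop} = 305 − 5·77.5 + 4·77.5 = 227.5.
Profit = (77.5 − 32)·227.5 = 10351.25.

10351.25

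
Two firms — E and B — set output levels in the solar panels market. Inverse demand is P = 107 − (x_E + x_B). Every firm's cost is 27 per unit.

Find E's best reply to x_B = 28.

26

Firm E's profit: π = x_E(107 − (x_E + x_B)) − 27x_E.
∂π/∂x_E = 80 − 2x_E − x_B = 0, so x_E = 40 − 0.5x_B.
At x_B = 28: x_E = 40 − 0.5·28 = 26.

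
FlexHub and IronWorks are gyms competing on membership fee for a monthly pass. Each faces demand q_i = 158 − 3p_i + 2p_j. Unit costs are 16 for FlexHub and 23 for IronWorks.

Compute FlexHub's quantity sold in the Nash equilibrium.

FlexHub's profit: π = (p_{FlexHub} − 16)(158 − 3p_{FlexHub} + 2p_{IronWorks}).
∂π/∂p_{FlexHub} = 206 − 6p_{FlexHub} + 2p_{IronWorks} = 0 ⇒ p_{FlexHub} = 103/3 + (1/3)p_{IronWorks}.
Similarly p_{IronWorks} = 227/6 + (1/3)p_{FlexHub}.
Substituting the second reaction function into the first: p_{FlexHub} = 103/3 + (1/3)(227/6 + (1/3)p_{FlexHub}), which gives (8/9)p_{FlexHub} = 845/18 ⇒ p_{FlexHub} = 52.8125.
Then p_{IronWorks} = 227/6 + (1/3)·52.8125 = 55.4375.
q_{FlexHub} = 158 − 3·52.8125 + 2·55.4375 = 110.4375.

110.4375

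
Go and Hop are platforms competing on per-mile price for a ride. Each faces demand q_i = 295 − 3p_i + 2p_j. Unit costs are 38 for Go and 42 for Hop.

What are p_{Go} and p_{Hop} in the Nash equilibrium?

Go's profit: π = (p_{Go} − 38)(295 − 3p_{Go} + 2p_{Hop}).
∂π/∂p_{Go} = 409 − 6p_{Go} + 2p_{Hop} = 0 ⇒ p_{Go} = 409/6 + (1/3)p_{Hop}.
Similarly p_{Hop} = 421/6 + (1/3)p_{Go}.
Plugging p_{Hop} into Go's best response: p_{Go} = 409/6 + (1/3)(421/6 + (1/3)p_{Go}) ⇒ (8/9)p_{Go} = 824/9, so p_{Go} = 103.
Then p_{Hop} = 421/6 + (1/3)·103 = 104.5.

103, 104.5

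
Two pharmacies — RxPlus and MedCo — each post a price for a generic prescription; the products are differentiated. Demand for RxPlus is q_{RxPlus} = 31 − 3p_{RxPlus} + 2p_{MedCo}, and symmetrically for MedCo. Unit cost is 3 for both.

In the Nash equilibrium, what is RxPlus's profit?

147

RxPlus's profit: π = (p_{RxPlus} − 3)(31 − 3p_{RxPlus} + 2p_{MedCo}).
∂π/∂p_{RxPlus} = 40 − 6p_{RxPlus} + 2p_{MedCo} = 0 ⇒ p_{RxPlus} = 20/3 + (1/3)p_{MedCo}.
By symmetry p_{MedCo} = p_{RxPlus}; substituting into the reaction function, (2/3)p_{RxPlus} = 20/3 and p_{RxPlus} = 10.
q_{RxPlus} = 31 − 3·10 + 2·10 = 21.
Profit = (10 − 3)·21 = 147.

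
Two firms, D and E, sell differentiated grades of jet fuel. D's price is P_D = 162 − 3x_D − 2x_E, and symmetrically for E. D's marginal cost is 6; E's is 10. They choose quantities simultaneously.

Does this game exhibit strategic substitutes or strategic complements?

strategic substitutes

Firm D's profit: π = x_D(162 − 3x_D − 2x_E) − 6x_D.
∂π/∂x_D = 156 − 6x_D − 2x_E = 0 ⇒ x_D = 26 − (1/3)x_E.
The best-response slope dx_D/dx_E = −1/3 < 0: the reaction function is downward-sloping, so the choices are strategic substitutes.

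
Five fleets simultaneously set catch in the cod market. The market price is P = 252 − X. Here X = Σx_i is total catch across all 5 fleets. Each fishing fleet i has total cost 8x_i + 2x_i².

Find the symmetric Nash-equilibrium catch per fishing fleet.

A representative fishing fleet's profit is π_i = x_i(252 − X) − 8x_i − 2x_i², with X = x_i + Σ_{j≠i} x_j.
First-order condition: 244 − 6x_i − Σ_{j≠i} x_j = 0.
In a symmetric equilibrium every fishing fleet chooses the same x, so Σ_{j≠i} x_j = 4x. The condition becomes 244 − 10x = 0, giving x = 244/10 = 24.4.

24.4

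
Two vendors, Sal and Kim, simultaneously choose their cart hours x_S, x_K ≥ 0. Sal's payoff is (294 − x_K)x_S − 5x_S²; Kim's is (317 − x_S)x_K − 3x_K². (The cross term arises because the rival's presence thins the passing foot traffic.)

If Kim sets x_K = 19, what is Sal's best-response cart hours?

Expanding Sal's payoff: 294x_S − x_Kx_S − 5x_S².
∂π/∂x_S = 294 − x_K − 10x_S = 0, so x_S = 29.4 − 0.1x_K.
At x_K = 19: x_S = 29.4 − 0.1·19 = 27.5.

27.5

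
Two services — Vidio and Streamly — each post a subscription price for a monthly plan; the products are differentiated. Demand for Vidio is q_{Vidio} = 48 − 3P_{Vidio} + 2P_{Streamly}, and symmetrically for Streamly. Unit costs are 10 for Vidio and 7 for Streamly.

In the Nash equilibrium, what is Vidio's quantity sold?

26.8125

Vidio's profit: π = (P_{Vidio} − 10)(48 − 3P_{Vidio} + 2P_{Streamly}).
∂π/∂P_{Vidio} = 78 − 6P_{Vidio} + 2P_{Streamly} = 0 ⇒ P_{Vidio} = 13 + (1/3)P_{Streamly}.
Similarly P_{Streamly} = 11.5 + (1/3)P_{Vidio}.
Substituting the second reaction function into the first: P_{Vidio} = 13 + (1/3)(11.5 + (1/3)P_{Vidio}), which gives (8/9)P_{Vidio} = 101/6 ⇒ P_{Vidio} = 18.9375.
Then P_{Streamly} = 11.5 + (1/3)·18.9375 = 17.8125.
q_{Vidio} = 48 − 3·18.9375 + 2·17.8125 = 26.8125.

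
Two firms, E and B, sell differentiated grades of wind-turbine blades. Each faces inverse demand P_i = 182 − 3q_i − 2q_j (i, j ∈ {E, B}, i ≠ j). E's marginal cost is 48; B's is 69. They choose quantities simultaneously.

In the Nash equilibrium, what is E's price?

102.1875

Firm E's profit: π = q_E(182 − 3q_E − 2q_B) − 48q_E.
∂π/∂q_E = 134 − 6q_E − 2q_B = 0 ⇒ q_E = 67/3 − (1/3)q_B.
Similarly q_B = 113/6 − (1/3)q_E.
Solving the two reaction functions simultaneously: (1 − (−1/3)(−1/3))q_E = 67/3 − (1/3)·(113/6), so (8/9)q_E = 289/18 and q_E = 18.0625.
Then q_B = 113/6 − (1/3)·18.0625 = 12.8125.
P_E = 182 − 3·18.0625 − 2·12.8125 = 102.1875.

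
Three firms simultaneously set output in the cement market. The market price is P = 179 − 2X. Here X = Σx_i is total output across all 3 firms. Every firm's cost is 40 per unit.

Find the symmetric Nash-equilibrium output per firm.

A representative firm's profit is π_i = x_i(179 − 2X) − 40x_i, with X = x_i + Σ_{j≠i} x_j.
First-order condition: 139 − 4x_i − 2Σ_{j≠i} x_j = 0.
Imposing symmetry (x_j = x for all j) turns Σ_{j≠i} x_j into 2x, so 139 = 8x and x = 17.375.

17.375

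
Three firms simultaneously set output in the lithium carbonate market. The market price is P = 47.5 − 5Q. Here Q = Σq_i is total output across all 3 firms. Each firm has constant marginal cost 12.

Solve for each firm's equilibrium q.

1.775

A representative firm's profit is π_i = q_i(47.5 − 5Q) − 12q_i, with Q = q_i + Σ_{j≠i} q_j.
First-order condition: 35.5 − 10q_i − 5Σ_{j≠i} q_j = 0.
With identical firms, set every q_j = q: then 35.5 − 10q − 10q = 0, i.e. q = 35.5/20 = 1.775.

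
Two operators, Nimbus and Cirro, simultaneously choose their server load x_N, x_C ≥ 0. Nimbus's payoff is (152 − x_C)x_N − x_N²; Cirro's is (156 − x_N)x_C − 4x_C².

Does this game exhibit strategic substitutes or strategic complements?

Expanding Nimbus's payoff: 152x_N − x_Cx_N − x_N².
∂π/∂x_N = 152 − x_C − 2x_N = 0, so x_N = 76 − 0.5x_C.
The best-response slope dx_N/dx_C = −0.5 < 0: the reaction function is downward-sloping, so the choices are strategic substitutes.

strategic substitutes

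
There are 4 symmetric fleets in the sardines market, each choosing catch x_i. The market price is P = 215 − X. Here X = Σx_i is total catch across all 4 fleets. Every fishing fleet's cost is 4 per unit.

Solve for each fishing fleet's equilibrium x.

42.2

A representative fishing fleet's profit is π_i = x_i(215 − X) − 4x_i, with X = x_i + Σ_{j≠i} x_j.
First-order condition: 211 − 2x_i − Σ_{j≠i} x_j = 0.
Imposing symmetry (x_j = x for all j) turns Σ_{j≠i} x_j into 3x, so 211 = 5x and x = 42.2.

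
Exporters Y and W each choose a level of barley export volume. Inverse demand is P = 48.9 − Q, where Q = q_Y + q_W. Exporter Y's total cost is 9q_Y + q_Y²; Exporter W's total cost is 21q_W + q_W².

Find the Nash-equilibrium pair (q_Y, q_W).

8.78, 4.78

Exporter Y's profit: π = q_Y(48.9 − (q_Y + q_W)) − 9q_Y − q_Y².
∂π/∂q_Y = 39.9 − 4q_Y − q_W = 0, so q_Y = 9.975 − 0.25q_W.
By the same steps for W: q_W = 6.975 − 0.25q_Y.
Substituting the second reaction function into the first: q_Y = 9.975 − 0.25(6.975 − 0.25q_Y), which gives 0.9375q_Y = 1317/160 ⇒ q_Y = 8.78.
Then q_W = 6.975 − 0.25·8.78 = 4.78.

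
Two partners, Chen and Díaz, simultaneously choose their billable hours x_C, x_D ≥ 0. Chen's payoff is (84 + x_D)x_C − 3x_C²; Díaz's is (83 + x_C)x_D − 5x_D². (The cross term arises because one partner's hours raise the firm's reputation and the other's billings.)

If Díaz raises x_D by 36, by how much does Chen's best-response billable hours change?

Expanding Chen's payoff: 84x_C + x_Dx_C − 3x_C².
∂π/∂x_C = 84 + x_D − 6x_C = 0, so x_C = 14 + (1/6)x_D.
The reaction-function slope is 1/6, so a 36-unit rise in x_D moves x_C by 1/6 × 36 = 6. Chen's best response rises — the actions are strategic complements.

6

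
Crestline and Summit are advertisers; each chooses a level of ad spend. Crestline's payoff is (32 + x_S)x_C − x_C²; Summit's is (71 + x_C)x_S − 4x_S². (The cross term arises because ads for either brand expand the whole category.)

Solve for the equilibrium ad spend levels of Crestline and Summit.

Expanding Crestline's payoff: 32x_C + x_Sx_C − x_C².
∂π/∂x_C = 32 + x_S − 2x_C = 0, so x_C = 16 + 0.5x_S.
Likewise for Summit: x_S = 8.875 + 0.125x_C.
Plugging x_S into Crestline's best response: x_C = 16 + 0.5(8.875 + 0.125x_C) ⇒ 0.9375x_C = 20.4375, so x_C = 21.8.
Then x_S = 8.875 + 0.125·21.8 = 11.6.

21.8, 11.6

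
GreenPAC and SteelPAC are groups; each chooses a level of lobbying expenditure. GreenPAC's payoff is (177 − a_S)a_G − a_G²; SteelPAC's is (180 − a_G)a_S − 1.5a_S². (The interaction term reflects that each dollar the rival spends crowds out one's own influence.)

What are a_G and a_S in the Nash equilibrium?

Expanding GreenPAC's payoff: 177a_G − a_Sa_G − a_G².
∂π/∂a_G = 177 − a_S − 2a_G = 0, so a_G = 88.5 − 0.5a_S.
Likewise for SteelPAC: a_S = 60 − (1/3)a_G.
Solving the two reaction functions simultaneously: (1 − (−0.5)(−1/3))a_G = 88.5 − 0.5·60, so (5/6)a_G = 58.5 and a_G = 70.2.
Then a_S = 60 − (1/3)·70.2 = 36.6.

70.2, 36.6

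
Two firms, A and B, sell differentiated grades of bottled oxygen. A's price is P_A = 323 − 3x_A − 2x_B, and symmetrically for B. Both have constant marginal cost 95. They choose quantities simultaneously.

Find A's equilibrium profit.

Firm A's profit: π = x_A(323 − 3x_A − 2x_B) − 95x_A.
∂π/∂x_A = 228 − 6x_A − 2x_B = 0 ⇒ x_A = 38 − (1/3)x_B.
The game is symmetric, so in equilibrium x_B = x_A: the reaction function gives (4/3)x_A = 38, hence x_A = 28.5.
P_A = 323 − 3·28.5 − 2·28.5 = 180.5.
Profit = (180.5 − 95)·28.5 = 2436.75.

2436.75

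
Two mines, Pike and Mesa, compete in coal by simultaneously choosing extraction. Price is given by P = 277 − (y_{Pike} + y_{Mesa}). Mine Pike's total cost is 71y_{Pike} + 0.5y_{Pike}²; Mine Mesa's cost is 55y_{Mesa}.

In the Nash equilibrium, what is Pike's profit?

Mine Pike's profit: π = y_{Pike}(277 − (y_{Pike} + y_{Mesa})) − 71y_{Pike} − 0.5y_{Pike}².
∂π/∂y_{Pike} = 206 − 3y_{Pike} − y_{Mesa} = 0, so y_{Pike} = 206/3 − (1/3)y_{Mesa}.
For Mesa: ∂π/∂y_{Mesa} = 222 − 2y_{Mesa} − y_{Pike} = 0 ⇒ y_{Mesa} = 111 − 0.5y_{Pike}.
Substituting the second reaction function into the first: y_{Pike} = 206/3 − (1/3)(111 − 0.5y_{Pike}), which gives (5/6)y_{Pike} = 95/3 ⇒ y_{Pike} = 38.
Then y_{Mesa} = 111 − 0.5·38 = 92.
Price P = 277 − 130 = 147.
Pike's profit: (147 − 71)·38 − 0.5(38)² = 2166.

2166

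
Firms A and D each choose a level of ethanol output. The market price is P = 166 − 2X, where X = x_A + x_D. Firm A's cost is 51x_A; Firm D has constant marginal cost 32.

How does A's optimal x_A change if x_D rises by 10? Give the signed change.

-5

Firm A's profit: π = x_A(166 − 2(x_A + x_D)) − 51x_A.
∂π/∂x_A = 115 − 4x_A − 2x_D = 0, so x_A = 28.75 − 0.5x_D.
The reaction-function slope is −0.5, so a 10-unit rise in x_D moves x_A by −0.5 × 10 = −5. A's best response falls — the actions are strategic substitutes.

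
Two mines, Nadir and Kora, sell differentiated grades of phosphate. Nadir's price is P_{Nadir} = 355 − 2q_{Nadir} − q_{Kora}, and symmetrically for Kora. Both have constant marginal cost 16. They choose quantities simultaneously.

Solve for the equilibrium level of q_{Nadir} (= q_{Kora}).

67.8

Mine Nadir's profit: π = q_{Nadir}(355 − 2q_{Nadir} − q_{Kora}) − 16q_{Nadir}.
∂π/∂q_{Nadir} = 339 − 4q_{Nadir} − q_{Kora} = 0 ⇒ q_{Nadir} = 84.75 − 0.25q_{Kora}.
By symmetry q_{Kora} = q_{Nadir}; substituting into the reaction function, 1.25q_{Nadir} = 84.75 and q_{Nadir} = 67.8.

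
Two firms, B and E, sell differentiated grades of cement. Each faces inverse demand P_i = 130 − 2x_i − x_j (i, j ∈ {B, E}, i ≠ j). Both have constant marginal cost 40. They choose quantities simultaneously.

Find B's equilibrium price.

76

Firm B's profit: π = x_B(130 − 2x_B − x_E) − 40x_B.
∂π/∂x_B = 90 − 4x_B − x_E = 0 ⇒ x_B = 22.5 − 0.25x_E.
The game is symmetric, so in equilibrium x_E = x_B: the reaction function gives 1.25x_B = 22.5, hence x_B = 18.
P_B = 130 − 2·18 − 18 = 76.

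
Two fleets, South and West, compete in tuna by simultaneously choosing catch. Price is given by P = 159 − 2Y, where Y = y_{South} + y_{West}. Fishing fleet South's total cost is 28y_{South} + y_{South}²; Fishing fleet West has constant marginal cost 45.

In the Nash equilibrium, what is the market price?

87.2

Fishing fleet South's profit: π = y_{South}(159 − 2(y_{South} + y_{West})) − 28y_{South} − y_{South}².
∂π/∂y_{South} = 131 − 6y_{South} − 2y_{West} = 0, so y_{South} = 131/6 − (1/3)y_{West}.
For West: ∂π/∂y_{West} = 114 − 4y_{West} − 2y_{South} = 0 ⇒ y_{West} = 28.5 − 0.5y_{South}.
Substituting the second reaction function into the first: y_{South} = 131/6 − (1/3)(28.5 − 0.5y_{South}), which gives (5/6)y_{South} = 37/3 ⇒ y_{South} = 14.8.
Then y_{West} = 28.5 − 0.5·14.8 = 21.1.
Equilibrium price: P = 159 − 2·35.9 = 87.2.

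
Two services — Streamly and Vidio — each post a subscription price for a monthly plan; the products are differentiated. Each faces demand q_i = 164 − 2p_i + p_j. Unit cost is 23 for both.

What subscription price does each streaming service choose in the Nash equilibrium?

70

Streamly's profit: π = (p_{Streamly} − 23)(164 − 2p_{Streamly} + p_{Vidio}).
∂π/∂p_{Streamly} = 210 − 4p_{Streamly} + p_{Vidio} = 0 ⇒ p_{Streamly} = 52.5 + 0.25p_{Vidio}.
Setting p_{Streamly} = p_{Vidio} in the reaction function: p_{Streamly} = 52.5 + 0.25p_{Streamly}, so p_{Streamly} = 52.5 / 0.75 = 70.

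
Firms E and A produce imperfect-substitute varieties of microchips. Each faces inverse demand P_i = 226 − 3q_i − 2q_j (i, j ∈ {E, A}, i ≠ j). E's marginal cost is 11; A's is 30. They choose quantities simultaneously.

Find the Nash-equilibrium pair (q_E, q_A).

28.0625, 23.3125

Firm E's profit: π = q_E(226 − 3q_E − 2q_A) − 11q_E.
∂π/∂q_E = 215 − 6q_E − 2q_A = 0 ⇒ q_E = 215/6 − (1/3)q_A.
Similarly q_A = 98/3 − (1/3)q_E.
Solving the two reaction functions simultaneously: (1 − (−1/3)(−1/3))q_E = 215/6 − (1/3)·(98/3), so (8/9)q_E = 449/18 and q_E = 28.0625.
Then q_A = 98/3 − (1/3)·28.0625 = 23.3125.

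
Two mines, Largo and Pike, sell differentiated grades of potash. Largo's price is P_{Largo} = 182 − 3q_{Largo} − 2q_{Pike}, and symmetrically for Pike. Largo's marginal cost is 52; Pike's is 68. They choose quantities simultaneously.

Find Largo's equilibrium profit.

892.6875

Mine Largo's profit: π = q_{Largo}(182 − 3q_{Largo} − 2q_{Pike}) − 52q_{Largo}.
∂π/∂q_{Largo} = 130 − 6q_{Largo} − 2q_{Pike} = 0 ⇒ q_{Largo} = 65/3 − (1/3)q_{Pike}.
Similarly q_{Pike} = 19 − (1/3)q_{Largo}.
Plugging q_{Pike} into Largo's best response: q_{Largo} = 65/3 − (1/3)(19 − (1/3)q_{Largo}) ⇒ (8/9)q_{Largo} = 46/3, so q_{Largo} = 17.25.
Then q_{Pike} = 19 − (1/3)·17.25 = 13.25.
P_{Largo} = 182 − 3·17.25 − 2·13.25 = 103.75.
Profit = (103.75 − 52)·17.25 = 892.6875.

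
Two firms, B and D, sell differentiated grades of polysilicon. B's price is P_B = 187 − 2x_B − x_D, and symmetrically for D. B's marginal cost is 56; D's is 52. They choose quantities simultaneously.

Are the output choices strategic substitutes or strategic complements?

Firm B's profit: π = x_B(187 − 2x_B − x_D) − 56x_B.
∂π/∂x_B = 131 − 4x_B − x_D = 0 ⇒ x_B = 32.75 − 0.25x_D.
The best-response slope dx_B/dx_D = −0.25 < 0: the reaction function is downward-sloping, so the choices are strategic substitutes.

strategic substitutes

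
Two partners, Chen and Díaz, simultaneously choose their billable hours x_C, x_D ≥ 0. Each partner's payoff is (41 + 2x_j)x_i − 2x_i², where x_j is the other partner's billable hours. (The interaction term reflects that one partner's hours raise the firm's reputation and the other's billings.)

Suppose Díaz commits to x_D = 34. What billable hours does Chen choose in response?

27.25

Chen's payoff is (41 + 2x_D)x_C − 2x_C².
∂π/∂x_C = 41 + 2x_D − 4x_C = 0, so x_C = 10.25 + 0.5x_D.
At x_D = 34: x_C = 10.25 + 0.5·34 = 27.25.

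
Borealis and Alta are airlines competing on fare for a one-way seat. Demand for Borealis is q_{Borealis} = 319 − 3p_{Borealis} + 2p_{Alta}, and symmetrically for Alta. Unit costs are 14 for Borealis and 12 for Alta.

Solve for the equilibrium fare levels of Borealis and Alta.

89.875, 89.125

Borealis's profit: π = (p_{Borealis} − 14)(319 − 3p_{Borealis} + 2p_{Alta}).
∂π/∂p_{Borealis} = 361 − 6p_{Borealis} + 2p_{Alta} = 0 ⇒ p_{Borealis} = 361/6 + (1/3)p_{Alta}.
Similarly p_{Alta} = 355/6 + (1/3)p_{Borealis}.
Substituting the second reaction function into the first: p_{Borealis} = 361/6 + (1/3)(355/6 + (1/3)p_{Borealis}), which gives (8/9)p_{Borealis} = 719/9 ⇒ p_{Borealis} = 89.875.
Then p_{Alta} = 355/6 + (1/3)·89.875 = 89.125.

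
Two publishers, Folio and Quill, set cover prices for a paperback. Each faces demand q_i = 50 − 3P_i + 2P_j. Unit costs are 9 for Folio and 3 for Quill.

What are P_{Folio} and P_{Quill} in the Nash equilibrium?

Folio's profit: π = (P_{Folio} − 9)(50 − 3P_{Folio} + 2P_{Quill}).
∂π/∂P_{Folio} = 77 − 6P_{Folio} + 2P_{Quill} = 0 ⇒ P_{Folio} = 77/6 + (1/3)P_{Quill}.
Similarly P_{Quill} = 59/6 + (1/3)P_{Folio}.
Plugging P_{Quill} into Folio's best response: P_{Folio} = 77/6 + (1/3)(59/6 + (1/3)P_{Folio}) ⇒ (8/9)P_{Folio} = 145/9, so P_{Folio} = 18.125.
Then P_{Quill} = 59/6 + (1/3)·18.125 = 15.875.

18.125, 15.875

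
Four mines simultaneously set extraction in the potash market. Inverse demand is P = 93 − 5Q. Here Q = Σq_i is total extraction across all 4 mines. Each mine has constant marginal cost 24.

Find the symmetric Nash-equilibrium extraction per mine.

2.76

A representative mine's profit is π_i = q_i(93 − 5Q) − 24q_i, with Q = q_i + Σ_{j≠i} q_j.
First-order condition: 69 − 10q_i − 5Σ_{j≠i} q_j = 0.
With identical mines, set every q_j = q: then 69 − 10q − 15q = 0, i.e. q = 69/25 = 2.76.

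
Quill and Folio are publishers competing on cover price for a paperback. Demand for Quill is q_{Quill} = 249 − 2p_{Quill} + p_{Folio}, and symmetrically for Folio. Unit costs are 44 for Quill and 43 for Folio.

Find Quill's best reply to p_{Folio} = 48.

Quill's profit: π = (p_{Quill} − 44)(249 − 2p_{Quill} + p_{Folio}).
∂π/∂p_{Quill} = 337 − 4p_{Quill} + p_{Folio} = 0 ⇒ p_{Quill} = 84.25 + 0.25p_{Folio}.
At p_{Folio} = 48: p_{Quill} = 84.25 + 0.25·48 = 96.25.

96.25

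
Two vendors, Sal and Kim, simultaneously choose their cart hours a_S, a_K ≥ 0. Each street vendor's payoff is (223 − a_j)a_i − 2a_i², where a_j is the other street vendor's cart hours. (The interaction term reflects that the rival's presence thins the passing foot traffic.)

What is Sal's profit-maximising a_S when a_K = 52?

42.75

Sal's payoff is (223 − a_K)a_S − 2a_S².
∂π/∂a_S = 223 − a_K − 4a_S = 0, so a_S = 55.75 − 0.25a_K.
At a_K = 52: a_S = 55.75 − 0.25·52 = 42.75.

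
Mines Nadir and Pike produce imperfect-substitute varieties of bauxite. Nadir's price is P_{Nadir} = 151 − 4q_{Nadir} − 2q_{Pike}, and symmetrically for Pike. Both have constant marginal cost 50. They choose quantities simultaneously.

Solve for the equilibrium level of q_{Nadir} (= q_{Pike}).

10.1

Mine Nadir's profit: π = q_{Nadir}(151 − 4q_{Nadir} − 2q_{Pike}) − 50q_{Nadir}.
∂π/∂q_{Nadir} = 101 − 8q_{Nadir} − 2q_{Pike} = 0 ⇒ q_{Nadir} = 12.625 − 0.25q_{Pike}.
Setting q_{Nadir} = q_{Pike} in the reaction function: q_{Nadir} = 12.625 − 0.25q_{Nadir}, so q_{Nadir} = 12.625 / 1.25 = 10.1.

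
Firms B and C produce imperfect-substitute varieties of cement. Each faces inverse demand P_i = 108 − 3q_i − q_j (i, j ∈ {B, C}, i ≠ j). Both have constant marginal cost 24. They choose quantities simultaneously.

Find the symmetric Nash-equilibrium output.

12

Firm B's profit: π = q_B(108 − 3q_B − q_C) − 24q_B.
∂π/∂q_B = 84 − 6q_B − q_C = 0 ⇒ q_B = 14 − (1/6)q_C.
Setting q_B = q_C in the reaction function: q_B = 14 − (1/6)q_B, so q_B = 14 / (7/6) = 12.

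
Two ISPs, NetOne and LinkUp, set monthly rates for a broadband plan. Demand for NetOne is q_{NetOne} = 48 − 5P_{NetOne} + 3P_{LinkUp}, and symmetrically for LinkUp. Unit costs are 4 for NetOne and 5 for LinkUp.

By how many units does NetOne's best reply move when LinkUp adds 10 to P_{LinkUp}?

NetOne's profit: π = (P_{NetOne} − 4)(48 − 5P_{NetOne} + 3P_{LinkUp}).
∂π/∂P_{NetOne} = 68 − 10P_{NetOne} + 3P_{LinkUp} = 0 ⇒ P_{NetOne} = 6.8 + 0.3P_{LinkUp}.
The reaction-function slope is 0.3, so a 10-unit rise in P_{LinkUp} moves P_{NetOne} by 0.3 × 10 = 3. NetOne's best response rises — the actions are strategic complements.

3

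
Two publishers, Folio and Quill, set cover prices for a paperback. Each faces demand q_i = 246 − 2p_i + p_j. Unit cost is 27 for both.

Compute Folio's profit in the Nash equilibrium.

Folio's profit: π = (p_{Folio} − 27)(246 − 2p_{Folio} + p_{Quill}).
∂π/∂p_{Folio} = 300 − 4p_{Folio} + p_{Quill} = 0 ⇒ p_{Folio} = 75 + 0.25p_{Quill}.
Setting p_{Folio} = p_{Quill} in the reaction function: p_{Folio} = 75 + 0.25p_{Folio}, so p_{Folio} = 75 / 0.75 = 100.
q_{Folio} = 246 − 2·100 + 100 = 146.
Profit = (100 − 27)·146 = 10658.

10658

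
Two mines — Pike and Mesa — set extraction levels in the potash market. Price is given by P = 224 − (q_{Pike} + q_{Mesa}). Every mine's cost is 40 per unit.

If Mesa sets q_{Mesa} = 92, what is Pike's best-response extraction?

46

Mine Pike's profit: π = q_{Pike}(224 − (q_{Pike} + q_{Mesa})) − 40q_{Pike}.
∂π/∂q_{Pike} = 184 − 2q_{Pike} − q_{Mesa} = 0, so q_{Pike} = 92 − 0.5q_{Mesa}.
At q_{Mesa} = 92: q_{Pike} = 92 − 0.5·92 = 46.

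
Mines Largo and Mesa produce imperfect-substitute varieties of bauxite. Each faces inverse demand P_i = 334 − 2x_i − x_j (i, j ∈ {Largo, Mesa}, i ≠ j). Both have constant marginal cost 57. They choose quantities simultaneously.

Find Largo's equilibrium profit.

6138.32

Mine Largo's profit: π = x_{Largo}(334 − 2x_{Largo} − x_{Mesa}) − 57x_{Largo}.
∂π/∂x_{Largo} = 277 − 4x_{Largo} − x_{Mesa} = 0 ⇒ x_{Largo} = 69.25 − 0.25x_{Mesa}.
By symmetry x_{Mesa} = x_{Largo}; substituting into the reaction function, 1.25x_{Largo} = 69.25 and x_{Largo} = 55.4.
P_{Largo} = 334 − 2·55.4 − 55.4 = 167.8.
Profit = (167.8 − 57)·55.4 = 6138.32.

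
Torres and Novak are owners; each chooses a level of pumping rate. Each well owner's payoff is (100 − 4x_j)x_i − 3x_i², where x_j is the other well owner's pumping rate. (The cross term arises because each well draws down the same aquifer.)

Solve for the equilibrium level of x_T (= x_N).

Torres's payoff is (100 − 4x_N)x_T − 3x_T².
∂π/∂x_T = 100 − 4x_N − 6x_T = 0, so x_T = 50/3 − (2/3)x_N.
Setting x_T = x_N in the reaction function: x_T = 50/3 − (2/3)x_T, so x_T = (50/3) / (5/3) = 10.

10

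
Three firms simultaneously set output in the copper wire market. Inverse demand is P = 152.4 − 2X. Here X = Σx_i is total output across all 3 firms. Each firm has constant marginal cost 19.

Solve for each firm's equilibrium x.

A representative firm's profit is π_i = x_i(152.4 − 2X) − 19x_i, with X = x_i + Σ_{j≠i} x_j.
First-order condition: 133.4 − 4x_i − 2Σ_{j≠i} x_j = 0.
In a symmetric equilibrium every firm chooses the same x, so Σ_{j≠i} x_j = 2x. The condition becomes 133.4 − 8x = 0, giving x = 133.4/8 = 16.675.

16.675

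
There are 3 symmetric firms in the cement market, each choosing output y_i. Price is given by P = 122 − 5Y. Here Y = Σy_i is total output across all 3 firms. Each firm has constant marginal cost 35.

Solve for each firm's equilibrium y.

4.35

A representative firm's profit is π_i = y_i(122 − 5Y) − 35y_i, with Y = y_i + Σ_{j≠i} y_j.
First-order condition: 87 − 10y_i − 5Σ_{j≠i} y_j = 0.
In a symmetric equilibrium every firm chooses the same y, so Σ_{j≠i} y_j = 2y. The condition becomes 87 − 20y = 0, giving y = 87/20 = 4.35.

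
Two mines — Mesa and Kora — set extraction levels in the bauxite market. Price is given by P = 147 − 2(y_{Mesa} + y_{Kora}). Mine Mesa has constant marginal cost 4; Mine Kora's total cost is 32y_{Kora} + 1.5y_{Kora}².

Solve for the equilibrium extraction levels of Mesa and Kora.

Mine Mesa's profit: π = y_{Mesa}(147 − 2(y_{Mesa} + y_{Kora})) − 4y_{Mesa}.
∂π/∂y_{Mesa} = 143 − 4y_{Mesa} − 2y_{Kora} = 0, so y_{Mesa} = 35.75 − 0.5y_{Kora}.
For Kora: ∂π/∂y_{Kora} = 115 − 7y_{Kora} − 2y_{Mesa} = 0 ⇒ y_{Kora} = 115/7 − (2/7)y_{Mesa}.
Solving the two reaction functions simultaneously: (1 − (−0.5)(−2/7))y_{Mesa} = 35.75 − 0.5·(115/7), so (6/7)y_{Mesa} = 771/28 and y_{Mesa} = 32.125.
Then y_{Kora} = 115/7 − (2/7)·32.125 = 7.25.

32.125, 7.25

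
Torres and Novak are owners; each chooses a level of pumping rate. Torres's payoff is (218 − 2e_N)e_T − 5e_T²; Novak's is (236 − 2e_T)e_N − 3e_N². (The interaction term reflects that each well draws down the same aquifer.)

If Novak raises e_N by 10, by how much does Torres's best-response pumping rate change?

-2

Expanding Torres's payoff: 218e_T − 2e_Ne_T − 5e_T².
∂π/∂e_T = 218 − 2e_N − 10e_T = 0, so e_T = 21.8 − 0.2e_N.
The reaction-function slope is −0.2, so a 10-unit rise in e_N moves e_T by −0.2 × 10 = −2. Torres's best response falls — the actions are strategic substitutes.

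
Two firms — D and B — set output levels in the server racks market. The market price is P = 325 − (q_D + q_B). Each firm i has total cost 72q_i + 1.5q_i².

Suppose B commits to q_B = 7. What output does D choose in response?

Firm D's profit: π = q_D(325 − (q_D + q_B)) − 72q_D − 1.5q_D².
∂π/∂q_D = 253 − 5q_D − q_B = 0, so q_D = 50.6 − 0.2q_B.
At q_B = 7: q_D = 50.6 − 0.2·7 = 49.2.

49.2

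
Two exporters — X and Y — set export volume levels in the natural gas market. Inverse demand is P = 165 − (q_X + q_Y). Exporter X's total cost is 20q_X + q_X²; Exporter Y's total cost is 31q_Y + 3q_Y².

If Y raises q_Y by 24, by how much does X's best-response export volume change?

-6

Exporter X's profit: π = q_X(165 − (q_X + q_Y)) − 20q_X − q_X².
∂π/∂q_X = 145 − 4q_X − q_Y = 0, so q_X = 36.25 − 0.25q_Y.
The reaction-function slope is −0.25, so a 24-unit rise in q_Y moves q_X by −0.25 × 24 = −6. X's best response falls — the actions are strategic substitutes.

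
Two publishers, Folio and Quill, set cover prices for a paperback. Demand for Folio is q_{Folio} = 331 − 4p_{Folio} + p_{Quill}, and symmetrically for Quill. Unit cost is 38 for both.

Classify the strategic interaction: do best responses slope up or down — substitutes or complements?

Folio's profit: π = (p_{Folio} − 38)(331 − 4p_{Folio} + p_{Quill}).
∂π/∂p_{Folio} = 483 − 8p_{Folio} + p_{Quill} = 0 ⇒ p_{Folio} = 60.375 + 0.125p_{Quill}.
The best-response slope dp_{Folio}/dp_{Quill} = 0.125 > 0: the reaction function is upward-sloping, so the choices are strategic complements.

strategic complements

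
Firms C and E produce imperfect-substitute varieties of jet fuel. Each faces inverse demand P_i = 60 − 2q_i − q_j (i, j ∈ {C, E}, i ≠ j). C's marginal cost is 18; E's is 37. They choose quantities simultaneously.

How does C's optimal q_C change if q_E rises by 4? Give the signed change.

-1

Firm C's profit: π = q_C(60 − 2q_C − q_E) − 18q_C.
∂π/∂q_C = 42 − 4q_C − q_E = 0 ⇒ q_C = 10.5 − 0.25q_E.
The reaction-function slope is −0.25, so a 4-unit rise in q_E moves q_C by −0.25 × 4 = −1. C's best response falls — the actions are strategic substitutes.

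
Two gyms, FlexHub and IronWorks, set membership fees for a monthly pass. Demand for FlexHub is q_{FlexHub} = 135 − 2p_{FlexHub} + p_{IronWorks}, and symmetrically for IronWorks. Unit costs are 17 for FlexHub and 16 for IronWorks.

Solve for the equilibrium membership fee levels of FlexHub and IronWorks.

FlexHub's profit: π = (p_{FlexHub} − 17)(135 − 2p_{FlexHub} + p_{IronWorks}).
∂π/∂p_{FlexHub} = 169 − 4p_{FlexHub} + p_{IronWorks} = 0 ⇒ p_{FlexHub} = 42.25 + 0.25p_{IronWorks}.
Similarly p_{IronWorks} = 41.75 + 0.25p_{FlexHub}.
Plugging p_{IronWorks} into FlexHub's best response: p_{FlexHub} = 42.25 + 0.25(41.75 + 0.25p_{FlexHub}) ⇒ 0.9375p_{FlexHub} = 52.6875, so p_{FlexHub} = 56.2.
Then p_{IronWorks} = 41.75 + 0.25·56.2 = 55.8.

56.2, 55.8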